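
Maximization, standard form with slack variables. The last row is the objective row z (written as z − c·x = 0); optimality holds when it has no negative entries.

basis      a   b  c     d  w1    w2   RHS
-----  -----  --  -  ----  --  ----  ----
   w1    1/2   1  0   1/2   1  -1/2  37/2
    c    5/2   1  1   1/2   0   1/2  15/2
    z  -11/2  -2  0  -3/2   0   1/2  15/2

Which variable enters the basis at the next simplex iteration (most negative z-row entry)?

Negative z-row entries: a: -11/2, b: -2, d: -3/2.
The most negative is -11/2 in column a, so a enters.

a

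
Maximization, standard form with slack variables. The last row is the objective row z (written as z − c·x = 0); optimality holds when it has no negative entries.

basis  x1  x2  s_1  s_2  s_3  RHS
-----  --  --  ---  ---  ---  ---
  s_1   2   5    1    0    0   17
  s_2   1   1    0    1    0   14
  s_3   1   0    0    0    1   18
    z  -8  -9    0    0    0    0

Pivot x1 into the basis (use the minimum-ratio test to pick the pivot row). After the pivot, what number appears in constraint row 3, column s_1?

-1/2

Ratio test on column x1 — row 1: 17/2 = 17/2; row 2: 14/1 = 14; row 3: 18/1 = 18. Minimum is 17/2 at row 1 (s_1 leaves); pivot element 2.
Divide row 1 by 2; eliminate column x1 from the other rows.
Row 3 update in column s_1: 0 − 1·(1/2) = -1/2.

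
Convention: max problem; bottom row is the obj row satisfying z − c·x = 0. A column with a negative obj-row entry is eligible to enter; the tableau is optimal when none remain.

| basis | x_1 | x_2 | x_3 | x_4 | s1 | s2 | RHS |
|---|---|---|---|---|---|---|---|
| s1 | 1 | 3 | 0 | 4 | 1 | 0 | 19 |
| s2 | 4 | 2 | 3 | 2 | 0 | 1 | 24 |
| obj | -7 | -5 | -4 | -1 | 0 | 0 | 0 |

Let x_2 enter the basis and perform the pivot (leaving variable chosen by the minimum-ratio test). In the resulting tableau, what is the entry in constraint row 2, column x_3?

Ratio test on column x_2 — row 1: 19/3 = 19/3; row 2: 24/2 = 12. Minimum is 19/3 at row 1 (s1 leaves); pivot element 3.
Divide row 1 by 3; eliminate column x_2 from the other rows.
Row 2 update in column x_3: 3 − 2·0 = 3.

3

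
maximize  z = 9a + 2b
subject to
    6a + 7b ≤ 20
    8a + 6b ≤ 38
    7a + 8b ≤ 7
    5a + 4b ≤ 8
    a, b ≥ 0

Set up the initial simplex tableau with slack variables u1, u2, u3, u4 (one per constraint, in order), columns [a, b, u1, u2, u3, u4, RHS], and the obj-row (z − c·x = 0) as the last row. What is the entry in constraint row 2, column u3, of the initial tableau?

Slack u3 belongs to constraint 3; its column is the unit vector e_3, so the entry in row 2 is 0.

0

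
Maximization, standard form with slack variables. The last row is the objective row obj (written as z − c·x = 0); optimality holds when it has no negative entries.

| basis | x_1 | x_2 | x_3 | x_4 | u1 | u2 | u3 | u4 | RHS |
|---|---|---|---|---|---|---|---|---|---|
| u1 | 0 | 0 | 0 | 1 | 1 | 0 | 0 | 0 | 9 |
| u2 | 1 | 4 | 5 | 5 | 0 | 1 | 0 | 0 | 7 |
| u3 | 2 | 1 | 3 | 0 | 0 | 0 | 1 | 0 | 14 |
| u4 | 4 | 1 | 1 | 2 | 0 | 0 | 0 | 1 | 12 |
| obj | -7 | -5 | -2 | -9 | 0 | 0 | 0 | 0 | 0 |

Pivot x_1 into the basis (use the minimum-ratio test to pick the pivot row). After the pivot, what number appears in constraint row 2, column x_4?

9/2

Ratio test on column x_1 — row 1: entry 0 ≤ 0; row 2: 7/1 = 7; row 3: 14/2 = 7; row 4: 12/4 = 3. Minimum is 3 at row 4 (u4 leaves); pivot element 4.
Divide row 4 by 4; eliminate column x_1 from the other rows.
Row 2 update in column x_4: 5 − 1·(1/2) = 9/2.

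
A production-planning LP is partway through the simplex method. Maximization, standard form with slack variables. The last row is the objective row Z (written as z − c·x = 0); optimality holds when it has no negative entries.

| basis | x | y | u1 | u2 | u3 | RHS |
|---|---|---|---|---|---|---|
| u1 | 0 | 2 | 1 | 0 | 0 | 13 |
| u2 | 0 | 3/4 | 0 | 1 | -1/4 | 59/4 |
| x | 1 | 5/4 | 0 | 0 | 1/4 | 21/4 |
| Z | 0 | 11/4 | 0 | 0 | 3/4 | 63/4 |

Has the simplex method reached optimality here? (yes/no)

yes

Every Z-row coefficient is ≥ 0, so the tableau is optimal.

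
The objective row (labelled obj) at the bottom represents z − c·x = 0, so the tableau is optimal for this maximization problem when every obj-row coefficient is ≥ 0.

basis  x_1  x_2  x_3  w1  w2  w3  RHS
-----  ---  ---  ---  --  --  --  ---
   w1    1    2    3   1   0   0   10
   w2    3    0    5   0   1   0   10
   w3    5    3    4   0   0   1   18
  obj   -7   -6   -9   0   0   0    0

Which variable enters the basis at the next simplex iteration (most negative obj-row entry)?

Negative obj-row entries: x_1: -7, x_2: -6, x_3: -9.
The most negative is -9 in column x_3, so x_3 enters.

x_3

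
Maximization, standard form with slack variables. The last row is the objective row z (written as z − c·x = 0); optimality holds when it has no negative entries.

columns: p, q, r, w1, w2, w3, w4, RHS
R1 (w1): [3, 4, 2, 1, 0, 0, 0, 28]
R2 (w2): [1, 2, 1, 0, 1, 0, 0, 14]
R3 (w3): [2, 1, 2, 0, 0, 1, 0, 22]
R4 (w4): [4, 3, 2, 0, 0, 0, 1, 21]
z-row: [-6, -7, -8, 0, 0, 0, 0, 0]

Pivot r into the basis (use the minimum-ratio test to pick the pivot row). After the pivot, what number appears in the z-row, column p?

10

Ratio test on column r — row 1: 28/2 = 14; row 2: 14/1 = 14; row 3: 22/2 = 11; row 4: 21/2 = 21/2. Minimum is 21/2 at row 4 (w4 leaves); pivot element 2.
Divide row 4 by 2; eliminate column r from the other rows.
z-row update in column p: -6 − (-8)·2 = 10.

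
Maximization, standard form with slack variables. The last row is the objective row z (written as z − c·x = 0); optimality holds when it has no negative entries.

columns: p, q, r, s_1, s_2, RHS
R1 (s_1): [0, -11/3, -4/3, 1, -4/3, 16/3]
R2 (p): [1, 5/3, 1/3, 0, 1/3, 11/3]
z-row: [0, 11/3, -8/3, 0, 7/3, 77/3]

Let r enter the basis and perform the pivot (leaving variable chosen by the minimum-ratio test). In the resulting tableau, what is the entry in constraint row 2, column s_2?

1

Ratio test on column r — row 1: entry -4/3 ≤ 0; row 2: (11/3)/(1/3) = 11. Minimum is 11 at row 2 (p leaves); pivot element 1/3.
Divide row 2 by 1/3; eliminate column r from the other rows.
In the new row 2, the s_2 entry is the old entry divided by the pivot: (1/3)/(1/3) = 1.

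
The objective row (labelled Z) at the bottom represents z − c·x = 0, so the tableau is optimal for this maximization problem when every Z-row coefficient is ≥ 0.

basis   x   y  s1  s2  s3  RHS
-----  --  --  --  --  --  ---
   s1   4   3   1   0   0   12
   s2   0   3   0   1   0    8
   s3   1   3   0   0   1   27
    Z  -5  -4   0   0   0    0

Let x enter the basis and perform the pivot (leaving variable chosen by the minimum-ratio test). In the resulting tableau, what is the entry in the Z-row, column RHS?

15

Ratio test on column x — row 1: 12/4 = 3; row 2: entry 0 ≤ 0; row 3: 27/1 = 27. Minimum is 3 at row 1 (s1 leaves); pivot element 4.
Divide row 1 by 4; eliminate column x from the other rows.
Z-row update in column RHS: 0 − (-5)·3 = 15.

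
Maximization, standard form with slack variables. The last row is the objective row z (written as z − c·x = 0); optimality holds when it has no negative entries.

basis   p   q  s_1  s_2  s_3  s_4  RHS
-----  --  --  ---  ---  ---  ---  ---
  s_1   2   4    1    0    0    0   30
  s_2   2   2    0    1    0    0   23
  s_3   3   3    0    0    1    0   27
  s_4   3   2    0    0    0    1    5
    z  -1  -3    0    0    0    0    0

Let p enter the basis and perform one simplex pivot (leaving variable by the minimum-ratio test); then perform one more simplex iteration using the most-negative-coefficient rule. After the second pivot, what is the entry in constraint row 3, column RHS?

39/2

Ratio test on column p — row 1: 30/2 = 15; row 2: 23/2 = 23/2; row 3: 27/3 = 9; row 4: 5/3 = 5/3. Minimum is 5/3 at row 4 (s_4 leaves); pivot element 3.
Divide row 4 by 3; eliminate column p from the other rows.
Second iteration: most negative z-row entry is -7/3 in column q, so q enters.
Ratio test on column q — row 1: (80/3)/(8/3) = 10; row 2: (59/3)/(2/3) = 59/2; row 3: 22/1 = 22; row 4: (5/3)/(2/3) = 5/2. Minimum is 5/2 at row 4 (p leaves); pivot element 2/3.
Divide row 4 by 2/3; eliminate column q from the other rows.
After both pivots, the entry at constraint row 3, column RHS is 39/2.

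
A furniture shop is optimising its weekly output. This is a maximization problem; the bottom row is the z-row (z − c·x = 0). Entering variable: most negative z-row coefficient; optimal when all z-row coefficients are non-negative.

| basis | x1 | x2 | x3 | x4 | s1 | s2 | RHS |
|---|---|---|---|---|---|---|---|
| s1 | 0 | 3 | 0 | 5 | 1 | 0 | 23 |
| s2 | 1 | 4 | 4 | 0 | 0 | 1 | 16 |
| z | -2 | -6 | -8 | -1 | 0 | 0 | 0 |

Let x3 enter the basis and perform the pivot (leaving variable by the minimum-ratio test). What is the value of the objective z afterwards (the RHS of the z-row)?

Ratio test on column x3 — row 1: entry 0 ≤ 0; row 2: 16/4 = 4. Minimum is 4 at row 2 (s2 leaves); pivot element 4.
Pivot on row 2; the z-row RHS becomes 0 − (-8)·4 = 32.

32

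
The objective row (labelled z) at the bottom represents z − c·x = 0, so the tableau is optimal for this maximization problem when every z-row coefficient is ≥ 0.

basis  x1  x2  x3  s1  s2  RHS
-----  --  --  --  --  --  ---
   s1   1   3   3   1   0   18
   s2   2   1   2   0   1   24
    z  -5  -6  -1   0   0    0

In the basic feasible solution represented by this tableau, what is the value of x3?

x3 is not in the basis, so in the current basic feasible solution x3 = 0.

0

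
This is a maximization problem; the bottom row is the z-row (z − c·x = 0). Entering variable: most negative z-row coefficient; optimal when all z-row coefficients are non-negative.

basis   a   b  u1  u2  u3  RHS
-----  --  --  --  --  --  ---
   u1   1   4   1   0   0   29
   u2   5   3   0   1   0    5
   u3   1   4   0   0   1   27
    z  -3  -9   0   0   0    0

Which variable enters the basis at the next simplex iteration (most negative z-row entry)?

b

Negative z-row entries: a: -3, b: -9.
The most negative is -9 in column b, so b enters.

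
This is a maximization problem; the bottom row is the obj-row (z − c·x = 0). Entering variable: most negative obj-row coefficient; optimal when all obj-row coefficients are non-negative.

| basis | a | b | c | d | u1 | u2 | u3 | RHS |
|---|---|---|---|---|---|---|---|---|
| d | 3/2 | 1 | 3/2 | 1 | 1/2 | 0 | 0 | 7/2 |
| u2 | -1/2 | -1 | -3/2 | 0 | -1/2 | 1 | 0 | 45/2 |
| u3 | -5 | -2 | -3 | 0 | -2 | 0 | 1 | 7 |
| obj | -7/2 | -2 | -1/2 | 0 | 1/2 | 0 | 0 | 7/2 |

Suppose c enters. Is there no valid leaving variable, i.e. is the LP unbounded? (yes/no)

no

Column c has positive entries in row(s) 1, so the ratio test bounds it — not unbounded.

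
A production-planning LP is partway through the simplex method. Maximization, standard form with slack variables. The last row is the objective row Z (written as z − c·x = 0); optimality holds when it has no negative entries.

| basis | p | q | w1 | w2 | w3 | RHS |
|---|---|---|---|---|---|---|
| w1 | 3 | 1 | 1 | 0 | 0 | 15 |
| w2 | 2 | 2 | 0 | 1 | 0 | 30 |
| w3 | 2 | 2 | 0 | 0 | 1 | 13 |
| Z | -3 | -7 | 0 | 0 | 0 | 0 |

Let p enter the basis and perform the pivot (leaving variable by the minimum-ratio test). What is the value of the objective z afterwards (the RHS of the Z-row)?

Ratio test on column p — row 1: 15/3 = 5; row 2: 30/2 = 15; row 3: 13/2 = 13/2. Minimum is 5 at row 1 (w1 leaves); pivot element 3.
Pivot on row 1; the Z-row RHS becomes 0 − (-3)·5 = 15.

15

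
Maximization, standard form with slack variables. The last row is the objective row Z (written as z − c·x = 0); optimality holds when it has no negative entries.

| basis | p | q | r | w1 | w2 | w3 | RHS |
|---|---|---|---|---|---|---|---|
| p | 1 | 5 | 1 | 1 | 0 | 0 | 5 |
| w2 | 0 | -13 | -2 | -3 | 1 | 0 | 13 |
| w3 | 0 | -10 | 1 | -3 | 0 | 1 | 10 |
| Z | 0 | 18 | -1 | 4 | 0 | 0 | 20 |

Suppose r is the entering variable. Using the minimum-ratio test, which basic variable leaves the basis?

Column r entries and ratios — p: 5/1 = 5; w2: -2 ≤ 0, skip; w3: 10/1 = 10.
Smallest ratio is 5 in the row of p, so p leaves.

p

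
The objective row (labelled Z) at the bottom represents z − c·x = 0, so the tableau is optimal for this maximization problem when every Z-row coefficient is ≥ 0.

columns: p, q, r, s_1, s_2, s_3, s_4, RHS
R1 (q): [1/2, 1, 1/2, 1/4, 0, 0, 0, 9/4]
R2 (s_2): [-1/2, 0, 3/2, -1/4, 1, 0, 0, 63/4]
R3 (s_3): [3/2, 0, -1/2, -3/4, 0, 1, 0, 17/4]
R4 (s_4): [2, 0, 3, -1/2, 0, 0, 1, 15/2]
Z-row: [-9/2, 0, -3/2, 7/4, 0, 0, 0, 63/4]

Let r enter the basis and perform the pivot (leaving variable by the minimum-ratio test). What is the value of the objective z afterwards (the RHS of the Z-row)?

39/2

Ratio test on column r — row 1: (9/4)/(1/2) = 9/2; row 2: (63/4)/(3/2) = 21/2; row 3: entry -1/2 ≤ 0; row 4: (15/2)/3 = 5/2. Minimum is 5/2 at row 4 (s_4 leaves); pivot element 3.
Pivot on row 4; the Z-row RHS becomes 63/4 − (-3/2)·(5/2) = 39/2.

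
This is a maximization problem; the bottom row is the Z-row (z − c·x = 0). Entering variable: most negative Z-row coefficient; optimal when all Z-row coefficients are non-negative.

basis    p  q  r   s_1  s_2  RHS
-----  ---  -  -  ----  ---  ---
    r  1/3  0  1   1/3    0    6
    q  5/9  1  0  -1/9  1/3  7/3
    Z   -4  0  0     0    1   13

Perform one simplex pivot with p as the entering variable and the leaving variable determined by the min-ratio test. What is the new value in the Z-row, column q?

36/5

Ratio test on column p — row 1: 6/(1/3) = 18; row 2: (7/3)/(5/9) = 21/5. Minimum is 21/5 at row 2 (q leaves); pivot element 5/9.
Divide row 2 by 5/9; eliminate column p from the other rows.
Z-row update in column q: 0 − (-4)·(9/5) = 36/5.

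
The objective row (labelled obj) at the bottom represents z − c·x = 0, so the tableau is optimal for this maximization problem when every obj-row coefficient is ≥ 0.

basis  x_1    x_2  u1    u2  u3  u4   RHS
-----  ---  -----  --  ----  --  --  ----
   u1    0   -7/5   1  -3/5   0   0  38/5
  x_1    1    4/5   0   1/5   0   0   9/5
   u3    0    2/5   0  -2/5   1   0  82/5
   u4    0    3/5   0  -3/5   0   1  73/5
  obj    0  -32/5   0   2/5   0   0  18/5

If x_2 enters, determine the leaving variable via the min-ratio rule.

Column x_2 entries and ratios — u1: -7/5 ≤ 0, skip; x_1: (9/5)/(4/5) = 9/4; u3: (82/5)/(2/5) = 41; u4: (73/5)/(3/5) = 73/3.
Smallest ratio is 9/4 in the row of x_1, so x_1 leaves.

x_1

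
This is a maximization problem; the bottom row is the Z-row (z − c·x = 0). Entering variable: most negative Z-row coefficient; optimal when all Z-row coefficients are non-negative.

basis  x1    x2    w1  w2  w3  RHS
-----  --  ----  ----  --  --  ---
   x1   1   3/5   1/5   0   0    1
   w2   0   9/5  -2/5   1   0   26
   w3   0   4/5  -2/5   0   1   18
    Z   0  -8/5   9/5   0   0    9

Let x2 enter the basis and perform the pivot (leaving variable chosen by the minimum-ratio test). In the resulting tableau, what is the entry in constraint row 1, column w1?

Ratio test on column x2 — row 1: 1/(3/5) = 5/3; row 2: 26/(9/5) = 130/9; row 3: 18/(4/5) = 45/2. Minimum is 5/3 at row 1 (x1 leaves); pivot element 3/5.
Divide row 1 by 3/5; eliminate column x2 from the other rows.
In the new row 1, the w1 entry is the old entry divided by the pivot: (1/5)/(3/5) = 1/3.

1/3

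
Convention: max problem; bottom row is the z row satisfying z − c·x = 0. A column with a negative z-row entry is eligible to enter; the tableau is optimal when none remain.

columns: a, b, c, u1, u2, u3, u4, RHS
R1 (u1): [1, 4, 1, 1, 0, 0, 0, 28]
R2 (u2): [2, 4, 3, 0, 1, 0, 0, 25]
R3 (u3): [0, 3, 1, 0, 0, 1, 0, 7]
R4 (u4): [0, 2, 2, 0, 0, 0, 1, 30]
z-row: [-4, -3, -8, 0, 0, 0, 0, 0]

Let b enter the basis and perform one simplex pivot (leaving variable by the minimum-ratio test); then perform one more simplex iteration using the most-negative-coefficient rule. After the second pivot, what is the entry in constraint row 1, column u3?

-1

Ratio test on column b — row 1: 28/4 = 7; row 2: 25/4 = 25/4; row 3: 7/3 = 7/3; row 4: 30/2 = 15. Minimum is 7/3 at row 3 (u3 leaves); pivot element 3.
Divide row 3 by 3; eliminate column b from the other rows.
Second iteration: most negative z-row entry is -7 in column c, so c enters.
Ratio test on column c — row 1: entry -1/3 ≤ 0; row 2: (47/3)/(5/3) = 47/5; row 3: (7/3)/(1/3) = 7; row 4: (76/3)/(4/3) = 19. Minimum is 7 at row 3 (b leaves); pivot element 1/3.
Divide row 3 by 1/3; eliminate column c from the other rows.
After both pivots, the entry at constraint row 1, column u3 is -1.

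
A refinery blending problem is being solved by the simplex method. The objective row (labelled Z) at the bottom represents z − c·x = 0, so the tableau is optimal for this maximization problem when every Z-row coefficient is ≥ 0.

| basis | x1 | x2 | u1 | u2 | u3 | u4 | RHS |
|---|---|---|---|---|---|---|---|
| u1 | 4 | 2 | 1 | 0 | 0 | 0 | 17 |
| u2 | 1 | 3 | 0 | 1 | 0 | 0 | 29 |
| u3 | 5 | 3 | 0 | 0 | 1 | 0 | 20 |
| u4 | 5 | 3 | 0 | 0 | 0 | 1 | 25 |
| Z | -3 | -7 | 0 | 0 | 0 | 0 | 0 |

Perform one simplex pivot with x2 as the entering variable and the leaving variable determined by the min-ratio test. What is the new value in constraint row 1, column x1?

Ratio test on column x2 — row 1: 17/2 = 17/2; row 2: 29/3 = 29/3; row 3: 20/3 = 20/3; row 4: 25/3 = 25/3. Minimum is 20/3 at row 3 (u3 leaves); pivot element 3.
Divide row 3 by 3; eliminate column x2 from the other rows.
Row 1 update in column x1: 4 − 2·(5/3) = 2/3.

2/3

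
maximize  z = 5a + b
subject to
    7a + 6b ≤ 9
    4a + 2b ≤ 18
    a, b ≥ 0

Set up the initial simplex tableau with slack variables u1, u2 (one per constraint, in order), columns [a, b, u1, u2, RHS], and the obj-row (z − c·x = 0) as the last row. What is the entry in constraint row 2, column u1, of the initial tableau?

0

Slack u1 belongs to constraint 1; its column is the unit vector e_1, so the entry in row 2 is 0.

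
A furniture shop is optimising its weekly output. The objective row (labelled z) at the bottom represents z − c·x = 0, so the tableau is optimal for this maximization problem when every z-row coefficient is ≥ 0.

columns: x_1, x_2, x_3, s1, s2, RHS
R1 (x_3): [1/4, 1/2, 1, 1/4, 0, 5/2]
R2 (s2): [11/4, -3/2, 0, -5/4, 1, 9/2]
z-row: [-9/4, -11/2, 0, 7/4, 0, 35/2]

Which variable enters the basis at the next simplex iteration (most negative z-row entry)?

Negative z-row entries: x_1: -9/4, x_2: -11/2.
The most negative is -11/2 in column x_2, so x_2 enters.

x_2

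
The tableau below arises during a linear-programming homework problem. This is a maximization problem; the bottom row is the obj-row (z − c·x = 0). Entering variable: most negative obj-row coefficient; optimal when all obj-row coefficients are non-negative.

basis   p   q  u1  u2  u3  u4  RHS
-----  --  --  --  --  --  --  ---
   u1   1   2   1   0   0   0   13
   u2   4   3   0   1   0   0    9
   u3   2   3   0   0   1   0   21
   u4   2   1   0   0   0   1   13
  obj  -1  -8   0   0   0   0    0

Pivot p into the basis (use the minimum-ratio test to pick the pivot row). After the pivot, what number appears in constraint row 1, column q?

5/4

Ratio test on column p — row 1: 13/1 = 13; row 2: 9/4 = 9/4; row 3: 21/2 = 21/2; row 4: 13/2 = 13/2. Minimum is 9/4 at row 2 (u2 leaves); pivot element 4.
Divide row 2 by 4; eliminate column p from the other rows.
Row 1 update in column q: 2 − 1·(3/4) = 5/4.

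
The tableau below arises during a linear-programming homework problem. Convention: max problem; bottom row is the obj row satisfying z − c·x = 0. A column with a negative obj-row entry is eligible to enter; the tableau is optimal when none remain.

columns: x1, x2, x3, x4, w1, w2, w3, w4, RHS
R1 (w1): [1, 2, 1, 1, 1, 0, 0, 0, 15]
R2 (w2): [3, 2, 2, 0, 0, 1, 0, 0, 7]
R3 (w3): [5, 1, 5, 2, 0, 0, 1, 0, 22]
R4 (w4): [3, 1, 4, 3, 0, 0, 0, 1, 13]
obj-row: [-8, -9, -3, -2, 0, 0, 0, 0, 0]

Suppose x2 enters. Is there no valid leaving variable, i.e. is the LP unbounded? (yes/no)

Column x2 has positive entries in row(s) 1, 2, 3, 4, so the ratio test bounds it — not unbounded.

no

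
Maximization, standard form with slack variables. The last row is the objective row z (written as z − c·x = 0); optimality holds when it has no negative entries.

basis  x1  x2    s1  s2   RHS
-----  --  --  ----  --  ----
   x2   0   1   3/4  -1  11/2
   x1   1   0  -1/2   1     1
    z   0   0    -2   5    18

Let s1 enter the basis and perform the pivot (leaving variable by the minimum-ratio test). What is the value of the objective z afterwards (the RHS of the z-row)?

98/3

Ratio test on column s1 — row 1: (11/2)/(3/4) = 22/3; row 2: entry -1/2 ≤ 0. Minimum is 22/3 at row 1 (x2 leaves); pivot element 3/4.
Pivot on row 1; the z-row RHS becomes 18 − (-2)·(22/3) = 98/3.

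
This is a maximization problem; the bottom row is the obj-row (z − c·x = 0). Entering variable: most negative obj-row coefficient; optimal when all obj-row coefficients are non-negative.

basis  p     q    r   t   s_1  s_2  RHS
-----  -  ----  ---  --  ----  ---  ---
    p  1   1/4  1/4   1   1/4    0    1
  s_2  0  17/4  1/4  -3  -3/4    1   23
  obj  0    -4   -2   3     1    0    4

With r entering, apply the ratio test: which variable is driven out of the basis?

Column r entries and ratios — p: 1/(1/4) = 4; s_2: 23/(1/4) = 92.
Smallest ratio is 4 in the row of p, so p leaves.

p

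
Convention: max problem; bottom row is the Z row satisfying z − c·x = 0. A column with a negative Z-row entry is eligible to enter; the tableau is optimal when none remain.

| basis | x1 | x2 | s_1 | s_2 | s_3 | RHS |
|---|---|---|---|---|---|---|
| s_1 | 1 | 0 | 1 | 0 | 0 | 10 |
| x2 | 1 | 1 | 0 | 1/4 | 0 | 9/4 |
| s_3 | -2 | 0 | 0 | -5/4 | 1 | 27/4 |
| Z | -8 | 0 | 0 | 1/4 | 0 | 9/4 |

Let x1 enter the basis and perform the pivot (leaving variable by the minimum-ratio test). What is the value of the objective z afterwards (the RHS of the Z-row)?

81/4

Ratio test on column x1 — row 1: 10/1 = 10; row 2: (9/4)/1 = 9/4; row 3: entry -2 ≤ 0. Minimum is 9/4 at row 2 (x2 leaves); pivot element 1.
Pivot on row 2; the Z-row RHS becomes 9/4 − (-8)·(9/4) = 81/4.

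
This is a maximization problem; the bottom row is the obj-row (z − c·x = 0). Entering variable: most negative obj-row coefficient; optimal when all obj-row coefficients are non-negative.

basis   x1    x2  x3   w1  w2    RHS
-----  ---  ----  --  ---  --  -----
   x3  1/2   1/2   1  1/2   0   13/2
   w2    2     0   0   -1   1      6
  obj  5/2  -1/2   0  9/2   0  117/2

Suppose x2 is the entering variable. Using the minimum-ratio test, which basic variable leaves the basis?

Column x2 entries and ratios — x3: (13/2)/(1/2) = 13; w2: 0 ≤ 0, skip.
Smallest ratio is 13 in the row of x3, so x3 leaves.

x3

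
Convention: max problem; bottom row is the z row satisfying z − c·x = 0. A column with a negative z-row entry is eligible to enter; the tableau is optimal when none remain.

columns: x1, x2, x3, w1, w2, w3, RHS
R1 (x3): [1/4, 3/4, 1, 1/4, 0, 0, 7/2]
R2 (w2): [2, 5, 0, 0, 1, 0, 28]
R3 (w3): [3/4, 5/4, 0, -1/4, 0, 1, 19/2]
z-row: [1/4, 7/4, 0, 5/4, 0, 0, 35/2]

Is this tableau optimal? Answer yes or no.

Every z-row coefficient is ≥ 0, so the tableau is optimal.

yes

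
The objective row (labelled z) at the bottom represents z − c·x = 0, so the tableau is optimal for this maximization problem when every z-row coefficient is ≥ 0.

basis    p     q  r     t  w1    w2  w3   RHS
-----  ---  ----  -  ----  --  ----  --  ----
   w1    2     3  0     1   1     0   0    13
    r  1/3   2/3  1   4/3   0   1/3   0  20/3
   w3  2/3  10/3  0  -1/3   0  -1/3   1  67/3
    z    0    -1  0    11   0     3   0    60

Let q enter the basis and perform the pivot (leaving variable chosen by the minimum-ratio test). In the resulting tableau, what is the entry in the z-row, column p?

Ratio test on column q — row 1: 13/3 = 13/3; row 2: (20/3)/(2/3) = 10; row 3: (67/3)/(10/3) = 67/10. Minimum is 13/3 at row 1 (w1 leaves); pivot element 3.
Divide row 1 by 3; eliminate column q from the other rows.
z-row update in column p: 0 − (-1)·(2/3) = 2/3.

2/3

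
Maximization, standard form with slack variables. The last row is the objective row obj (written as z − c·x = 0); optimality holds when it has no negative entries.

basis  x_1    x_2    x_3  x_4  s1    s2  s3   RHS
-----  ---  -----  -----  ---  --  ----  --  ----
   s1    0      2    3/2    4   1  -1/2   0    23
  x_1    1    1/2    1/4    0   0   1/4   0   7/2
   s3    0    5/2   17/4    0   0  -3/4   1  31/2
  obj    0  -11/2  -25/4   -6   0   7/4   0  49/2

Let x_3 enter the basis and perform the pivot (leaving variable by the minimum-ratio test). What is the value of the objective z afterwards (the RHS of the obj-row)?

804/17

Ratio test on column x_3 — row 1: 23/(3/2) = 46/3; row 2: (7/2)/(1/4) = 14; row 3: (31/2)/(17/4) = 62/17. Minimum is 62/17 at row 3 (s3 leaves); pivot element 17/4.
Pivot on row 3; the obj-row RHS becomes 49/2 − (-25/4)·(62/17) = 804/17.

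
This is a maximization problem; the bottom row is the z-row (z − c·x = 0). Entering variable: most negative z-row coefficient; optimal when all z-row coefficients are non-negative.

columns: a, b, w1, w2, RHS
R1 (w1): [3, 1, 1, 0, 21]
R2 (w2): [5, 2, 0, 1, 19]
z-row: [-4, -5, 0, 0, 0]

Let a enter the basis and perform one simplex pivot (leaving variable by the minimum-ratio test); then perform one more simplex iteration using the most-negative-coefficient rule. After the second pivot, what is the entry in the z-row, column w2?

5/2

Ratio test on column a — row 1: 21/3 = 7; row 2: 19/5 = 19/5. Minimum is 19/5 at row 2 (w2 leaves); pivot element 5.
Divide row 2 by 5; eliminate column a from the other rows.
Second iteration: most negative z-row entry is -17/5 in column b, so b enters.
Ratio test on column b — row 1: entry -1/5 ≤ 0; row 2: (19/5)/(2/5) = 19/2. Minimum is 19/2 at row 2 (a leaves); pivot element 2/5.
Divide row 2 by 2/5; eliminate column b from the other rows.
After both pivots, the entry at the z-row, column w2 is 5/2.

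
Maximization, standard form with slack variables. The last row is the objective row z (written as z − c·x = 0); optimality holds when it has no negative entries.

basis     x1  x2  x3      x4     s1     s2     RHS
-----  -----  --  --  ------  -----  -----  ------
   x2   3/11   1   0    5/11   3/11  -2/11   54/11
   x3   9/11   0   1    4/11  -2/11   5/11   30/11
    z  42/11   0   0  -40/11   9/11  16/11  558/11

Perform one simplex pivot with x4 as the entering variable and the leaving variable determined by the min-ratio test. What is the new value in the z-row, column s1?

-1

Ratio test on column x4 — row 1: (54/11)/(5/11) = 54/5; row 2: (30/11)/(4/11) = 15/2. Minimum is 15/2 at row 2 (x3 leaves); pivot element 4/11.
Divide row 2 by 4/11; eliminate column x4 from the other rows.
z-row update in column s1: 9/11 − (-40/11)·(-1/2) = -1.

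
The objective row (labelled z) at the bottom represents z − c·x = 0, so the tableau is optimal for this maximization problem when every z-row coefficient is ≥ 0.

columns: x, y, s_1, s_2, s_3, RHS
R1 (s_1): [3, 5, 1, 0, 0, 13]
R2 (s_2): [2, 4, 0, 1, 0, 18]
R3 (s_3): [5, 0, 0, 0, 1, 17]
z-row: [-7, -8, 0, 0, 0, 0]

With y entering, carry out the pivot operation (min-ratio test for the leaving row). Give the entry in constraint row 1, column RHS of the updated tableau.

13/5

Ratio test on column y — row 1: 13/5 = 13/5; row 2: 18/4 = 9/2; row 3: entry 0 ≤ 0. Minimum is 13/5 at row 1 (s_1 leaves); pivot element 5.
Divide row 1 by 5; eliminate column y from the other rows.
In the new row 1, the RHS entry is the old entry divided by the pivot: 13/5 = 13/5.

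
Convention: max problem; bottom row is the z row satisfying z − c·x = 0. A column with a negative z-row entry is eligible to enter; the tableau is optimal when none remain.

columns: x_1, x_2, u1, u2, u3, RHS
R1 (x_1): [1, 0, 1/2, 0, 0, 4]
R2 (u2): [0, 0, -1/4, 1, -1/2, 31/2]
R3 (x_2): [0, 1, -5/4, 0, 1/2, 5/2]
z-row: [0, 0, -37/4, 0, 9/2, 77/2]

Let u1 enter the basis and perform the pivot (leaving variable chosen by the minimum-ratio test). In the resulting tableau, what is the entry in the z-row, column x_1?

37/2

Ratio test on column u1 — row 1: 4/(1/2) = 8; row 2: entry -1/4 ≤ 0; row 3: entry -5/4 ≤ 0. Minimum is 8 at row 1 (x_1 leaves); pivot element 1/2.
Divide row 1 by 1/2; eliminate column u1 from the other rows.
z-row update in column x_1: 0 − (-37/4)·2 = 37/2.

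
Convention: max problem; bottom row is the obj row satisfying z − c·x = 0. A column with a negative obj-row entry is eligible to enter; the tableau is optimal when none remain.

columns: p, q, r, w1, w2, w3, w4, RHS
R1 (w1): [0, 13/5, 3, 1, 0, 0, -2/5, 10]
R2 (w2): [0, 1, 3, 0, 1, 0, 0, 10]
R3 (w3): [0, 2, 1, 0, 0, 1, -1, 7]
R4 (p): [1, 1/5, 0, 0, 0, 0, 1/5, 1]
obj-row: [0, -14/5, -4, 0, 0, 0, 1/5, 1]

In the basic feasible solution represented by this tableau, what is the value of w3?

7

w3 is basic (row 3); its value is the RHS of that row, 7.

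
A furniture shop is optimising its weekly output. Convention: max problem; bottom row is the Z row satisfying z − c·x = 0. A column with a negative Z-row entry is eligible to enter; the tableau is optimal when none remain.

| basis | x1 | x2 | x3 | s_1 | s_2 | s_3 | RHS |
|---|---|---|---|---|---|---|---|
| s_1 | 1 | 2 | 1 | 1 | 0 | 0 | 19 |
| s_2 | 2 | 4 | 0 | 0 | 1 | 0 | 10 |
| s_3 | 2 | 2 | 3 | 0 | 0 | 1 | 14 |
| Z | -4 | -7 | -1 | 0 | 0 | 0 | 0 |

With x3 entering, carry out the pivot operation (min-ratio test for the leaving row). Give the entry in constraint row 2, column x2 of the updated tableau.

4

Ratio test on column x3 — row 1: 19/1 = 19; row 2: entry 0 ≤ 0; row 3: 14/3 = 14/3. Minimum is 14/3 at row 3 (s_3 leaves); pivot element 3.
Divide row 3 by 3; eliminate column x3 from the other rows.
Row 2 update in column x2: 4 − 0·(2/3) = 4.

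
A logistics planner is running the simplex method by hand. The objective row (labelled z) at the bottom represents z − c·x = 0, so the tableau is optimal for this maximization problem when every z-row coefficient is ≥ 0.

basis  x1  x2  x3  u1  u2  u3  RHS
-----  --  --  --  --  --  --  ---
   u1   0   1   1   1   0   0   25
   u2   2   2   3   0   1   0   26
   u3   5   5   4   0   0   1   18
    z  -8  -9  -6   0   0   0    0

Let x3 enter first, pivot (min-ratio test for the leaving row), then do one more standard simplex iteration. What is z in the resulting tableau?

162/5

Ratio test on column x3 — row 1: 25/1 = 25; row 2: 26/3 = 26/3; row 3: 18/4 = 9/2. Minimum is 9/2 at row 3 (u3 leaves); pivot element 4.
Pivot on row 3; the z-row RHS becomes 0 − (-6)·(9/2) = 27.
Next entering variable (most negative z-row entry -3/2): x2.
Ratio test on column x2 — row 1: entry -1/4 ≤ 0; row 2: entry -7/4 ≤ 0; row 3: (9/2)/(5/4) = 18/5. Minimum is 18/5 at row 3 (x3 leaves); pivot element 5/4.
After the second pivot the z-row RHS is 27 − (-3/2)·(18/5) = 162/5.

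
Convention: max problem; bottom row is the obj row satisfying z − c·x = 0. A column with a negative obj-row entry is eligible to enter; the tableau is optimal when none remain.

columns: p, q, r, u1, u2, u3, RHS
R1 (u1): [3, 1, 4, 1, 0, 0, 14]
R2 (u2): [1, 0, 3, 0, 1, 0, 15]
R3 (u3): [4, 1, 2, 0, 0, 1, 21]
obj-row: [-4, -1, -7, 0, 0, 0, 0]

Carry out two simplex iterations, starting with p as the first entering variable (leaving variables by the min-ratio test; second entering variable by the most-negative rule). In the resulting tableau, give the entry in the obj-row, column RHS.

49/2

Ratio test on column p — row 1: 14/3 = 14/3; row 2: 15/1 = 15; row 3: 21/4 = 21/4. Minimum is 14/3 at row 1 (u1 leaves); pivot element 3.
Divide row 1 by 3; eliminate column p from the other rows.
Second iteration: most negative obj-row entry is -5/3 in column r, so r enters.
Ratio test on column r — row 1: (14/3)/(4/3) = 7/2; row 2: (31/3)/(5/3) = 31/5; row 3: entry -10/3 ≤ 0. Minimum is 7/2 at row 1 (p leaves); pivot element 4/3.
Divide row 1 by 4/3; eliminate column r from the other rows.
After both pivots, the entry at the obj-row, column RHS is 49/2.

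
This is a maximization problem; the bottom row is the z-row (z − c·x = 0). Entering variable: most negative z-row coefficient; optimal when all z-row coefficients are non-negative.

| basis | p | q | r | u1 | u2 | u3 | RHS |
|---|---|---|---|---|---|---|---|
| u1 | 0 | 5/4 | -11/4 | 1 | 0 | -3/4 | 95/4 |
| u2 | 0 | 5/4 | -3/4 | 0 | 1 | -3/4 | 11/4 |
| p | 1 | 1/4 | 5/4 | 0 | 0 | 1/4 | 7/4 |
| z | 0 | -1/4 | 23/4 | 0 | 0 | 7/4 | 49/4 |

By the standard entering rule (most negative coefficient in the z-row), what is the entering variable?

q

Negative z-row entries: q: -1/4.
The most negative is -1/4 in column q, so q enters.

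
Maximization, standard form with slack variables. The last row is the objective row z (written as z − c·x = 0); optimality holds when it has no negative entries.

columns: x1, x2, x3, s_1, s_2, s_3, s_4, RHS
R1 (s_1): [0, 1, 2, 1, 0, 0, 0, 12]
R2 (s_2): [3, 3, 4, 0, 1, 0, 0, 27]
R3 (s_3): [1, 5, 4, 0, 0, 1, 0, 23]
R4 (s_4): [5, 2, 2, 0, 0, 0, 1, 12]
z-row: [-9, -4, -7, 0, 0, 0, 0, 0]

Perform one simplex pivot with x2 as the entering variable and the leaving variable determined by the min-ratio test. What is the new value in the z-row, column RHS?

Ratio test on column x2 — row 1: 12/1 = 12; row 2: 27/3 = 9; row 3: 23/5 = 23/5; row 4: 12/2 = 6. Minimum is 23/5 at row 3 (s_3 leaves); pivot element 5.
Divide row 3 by 5; eliminate column x2 from the other rows.
z-row update in column RHS: 0 − (-4)·(23/5) = 92/5.

92/5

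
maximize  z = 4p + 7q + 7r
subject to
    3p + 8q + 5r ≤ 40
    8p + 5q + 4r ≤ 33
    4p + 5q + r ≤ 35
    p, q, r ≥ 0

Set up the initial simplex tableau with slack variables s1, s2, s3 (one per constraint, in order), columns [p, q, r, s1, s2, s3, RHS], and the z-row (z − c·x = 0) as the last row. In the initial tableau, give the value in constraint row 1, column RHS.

The RHS of constraint 1 is b_1 = 40.

40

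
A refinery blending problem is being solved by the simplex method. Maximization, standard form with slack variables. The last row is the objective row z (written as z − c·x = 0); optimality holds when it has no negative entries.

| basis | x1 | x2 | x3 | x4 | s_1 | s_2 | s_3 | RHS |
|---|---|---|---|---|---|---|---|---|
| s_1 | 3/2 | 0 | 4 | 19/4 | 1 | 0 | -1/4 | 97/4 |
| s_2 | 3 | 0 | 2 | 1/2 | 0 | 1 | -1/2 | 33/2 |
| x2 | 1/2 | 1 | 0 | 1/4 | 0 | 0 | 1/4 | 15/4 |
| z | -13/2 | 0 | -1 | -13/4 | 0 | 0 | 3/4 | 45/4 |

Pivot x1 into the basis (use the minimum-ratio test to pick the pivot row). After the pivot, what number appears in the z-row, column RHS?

47

Ratio test on column x1 — row 1: (97/4)/(3/2) = 97/6; row 2: (33/2)/3 = 11/2; row 3: (15/4)/(1/2) = 15/2. Minimum is 11/2 at row 2 (s_2 leaves); pivot element 3.
Divide row 2 by 3; eliminate column x1 from the other rows.
z-row update in column RHS: 45/4 − (-13/2)·(11/2) = 47.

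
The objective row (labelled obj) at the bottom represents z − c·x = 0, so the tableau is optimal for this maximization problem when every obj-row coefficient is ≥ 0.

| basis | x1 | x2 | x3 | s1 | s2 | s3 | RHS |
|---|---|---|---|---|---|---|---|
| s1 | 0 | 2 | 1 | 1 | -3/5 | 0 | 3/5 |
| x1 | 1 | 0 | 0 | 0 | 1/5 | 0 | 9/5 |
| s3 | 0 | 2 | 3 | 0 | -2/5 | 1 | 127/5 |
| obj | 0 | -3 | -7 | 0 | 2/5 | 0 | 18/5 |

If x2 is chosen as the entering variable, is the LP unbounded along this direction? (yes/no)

no

Column x2 has positive entries in row(s) 1, 3, so the ratio test bounds it — not unbounded.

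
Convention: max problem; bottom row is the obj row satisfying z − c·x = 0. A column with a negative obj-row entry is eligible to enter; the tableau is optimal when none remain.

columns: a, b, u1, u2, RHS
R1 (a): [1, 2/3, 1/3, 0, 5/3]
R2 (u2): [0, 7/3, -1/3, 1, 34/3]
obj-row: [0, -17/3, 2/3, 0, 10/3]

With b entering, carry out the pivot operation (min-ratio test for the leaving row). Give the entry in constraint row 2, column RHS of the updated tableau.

11/2

Ratio test on column b — row 1: (5/3)/(2/3) = 5/2; row 2: (34/3)/(7/3) = 34/7. Minimum is 5/2 at row 1 (a leaves); pivot element 2/3.
Divide row 1 by 2/3; eliminate column b from the other rows.
Row 2 update in column RHS: 34/3 − (7/3)·(5/2) = 11/2.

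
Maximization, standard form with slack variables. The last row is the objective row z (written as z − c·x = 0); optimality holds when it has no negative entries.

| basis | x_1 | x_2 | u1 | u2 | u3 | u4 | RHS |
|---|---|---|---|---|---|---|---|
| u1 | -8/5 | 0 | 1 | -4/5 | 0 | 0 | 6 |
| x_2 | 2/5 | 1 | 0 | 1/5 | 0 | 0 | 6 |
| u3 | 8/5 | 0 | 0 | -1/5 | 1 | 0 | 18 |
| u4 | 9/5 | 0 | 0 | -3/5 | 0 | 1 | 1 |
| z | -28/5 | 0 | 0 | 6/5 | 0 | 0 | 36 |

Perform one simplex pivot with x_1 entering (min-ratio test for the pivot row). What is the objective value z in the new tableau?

352/9

Ratio test on column x_1 — row 1: entry -8/5 ≤ 0; row 2: 6/(2/5) = 15; row 3: 18/(8/5) = 45/4; row 4: 1/(9/5) = 5/9. Minimum is 5/9 at row 4 (u4 leaves); pivot element 9/5.
Pivot on row 4; the z-row RHS becomes 36 − (-28/5)·(5/9) = 352/9.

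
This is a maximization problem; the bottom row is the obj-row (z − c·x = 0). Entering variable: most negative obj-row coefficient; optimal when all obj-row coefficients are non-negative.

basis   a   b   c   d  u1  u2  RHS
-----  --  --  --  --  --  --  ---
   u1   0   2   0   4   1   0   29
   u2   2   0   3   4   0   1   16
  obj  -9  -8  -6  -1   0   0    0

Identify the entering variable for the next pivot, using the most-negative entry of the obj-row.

Negative obj-row entries: a: -9, b: -8, c: -6, d: -1.
The most negative is -9 in column a, so a enters.

a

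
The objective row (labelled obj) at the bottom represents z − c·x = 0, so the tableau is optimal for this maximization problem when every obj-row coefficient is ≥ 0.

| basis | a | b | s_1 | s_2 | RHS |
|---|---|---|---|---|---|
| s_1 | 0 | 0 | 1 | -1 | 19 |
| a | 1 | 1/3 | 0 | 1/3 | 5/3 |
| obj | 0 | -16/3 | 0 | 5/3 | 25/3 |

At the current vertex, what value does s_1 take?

s_1 is basic (row 1); its value is the RHS of that row, 19.

19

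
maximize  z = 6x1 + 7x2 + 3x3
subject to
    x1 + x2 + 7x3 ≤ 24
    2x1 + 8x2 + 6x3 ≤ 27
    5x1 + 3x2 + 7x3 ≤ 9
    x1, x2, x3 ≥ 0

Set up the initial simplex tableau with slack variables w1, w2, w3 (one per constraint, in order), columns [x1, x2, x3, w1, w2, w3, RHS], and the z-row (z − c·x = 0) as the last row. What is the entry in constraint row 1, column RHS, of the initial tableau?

24

The RHS of constraint 1 is b_1 = 24.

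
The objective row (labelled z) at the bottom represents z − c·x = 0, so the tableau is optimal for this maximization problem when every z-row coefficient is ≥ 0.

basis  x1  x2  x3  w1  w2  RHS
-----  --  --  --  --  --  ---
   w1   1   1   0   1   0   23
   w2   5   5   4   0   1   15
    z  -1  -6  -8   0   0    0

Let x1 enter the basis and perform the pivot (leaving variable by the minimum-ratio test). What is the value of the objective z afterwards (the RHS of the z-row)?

Ratio test on column x1 — row 1: 23/1 = 23; row 2: 15/5 = 3. Minimum is 3 at row 2 (w2 leaves); pivot element 5.
Pivot on row 2; the z-row RHS becomes 0 − (-1)·3 = 3.

3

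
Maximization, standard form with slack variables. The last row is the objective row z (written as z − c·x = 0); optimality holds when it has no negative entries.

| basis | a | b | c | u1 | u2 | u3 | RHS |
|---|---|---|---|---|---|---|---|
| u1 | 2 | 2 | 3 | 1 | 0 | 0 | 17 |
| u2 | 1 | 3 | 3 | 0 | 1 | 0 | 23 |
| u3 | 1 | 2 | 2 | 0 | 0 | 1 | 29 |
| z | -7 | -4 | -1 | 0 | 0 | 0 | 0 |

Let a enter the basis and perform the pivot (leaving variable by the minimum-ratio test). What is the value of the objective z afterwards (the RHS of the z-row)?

Ratio test on column a — row 1: 17/2 = 17/2; row 2: 23/1 = 23; row 3: 29/1 = 29. Minimum is 17/2 at row 1 (u1 leaves); pivot element 2.
Pivot on row 1; the z-row RHS becomes 0 − (-7)·(17/2) = 119/2.

119/2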